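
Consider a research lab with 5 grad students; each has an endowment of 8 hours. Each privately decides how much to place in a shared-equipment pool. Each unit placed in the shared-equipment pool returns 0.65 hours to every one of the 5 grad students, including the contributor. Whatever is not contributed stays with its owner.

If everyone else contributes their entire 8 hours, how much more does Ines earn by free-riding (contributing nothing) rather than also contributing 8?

Switching from a contribution of 8 to 0 lets Ines keep an extra 8 hours, but lowers the shared-equipment pool by 8, which costs Ines their own share of that drop: 0.65 × 8 = 5.20.
Net gain = 8 − 5.20 = 2.80. The private return per contributed unit (0.65) is below 1, so free-riding is indeed the best response regardless of what the others do.

2.80 hours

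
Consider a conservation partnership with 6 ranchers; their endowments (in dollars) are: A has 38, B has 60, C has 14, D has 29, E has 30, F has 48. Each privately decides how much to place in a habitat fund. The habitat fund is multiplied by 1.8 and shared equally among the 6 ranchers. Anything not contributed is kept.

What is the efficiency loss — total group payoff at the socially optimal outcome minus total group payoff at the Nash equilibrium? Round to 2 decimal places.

175.20 dollars

The private return per contributed unit is 1.8/6 = 0.3000 < 1 for every player regardless of endowment, so the Nash equilibrium is zero contribution and the group total is Σ E_j = 38 + 60 + 14 + 29 + 30 + 48 = 219.
Each contributed unit returns 1.800 to the group, so the social optimum is full contribution by everyone: group total = 1.800 × 219 = 394.20.
Efficiency loss = (1.800 − 1) × 219 = 175.20.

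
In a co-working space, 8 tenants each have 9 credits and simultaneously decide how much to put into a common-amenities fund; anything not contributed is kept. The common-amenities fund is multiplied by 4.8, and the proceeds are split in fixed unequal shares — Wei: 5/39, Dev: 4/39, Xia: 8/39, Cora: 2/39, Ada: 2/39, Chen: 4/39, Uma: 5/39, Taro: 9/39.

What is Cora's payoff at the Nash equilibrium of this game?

For player j, contributing a unit is worthwhile iff 4.8 × (j's share) ≥ 1, i.e. iff j's share is at least 0.2083.
The only share above 0.2083 is Taro's 9/39, contributing 9; the remaining 7 contribute 0. Total contributed: 9.
Cora keeps 9 and receives 4.8 × 9 × 2/39 = 2.22 from the common-amenities fund, for a payoff of 11.22.

11.22 credits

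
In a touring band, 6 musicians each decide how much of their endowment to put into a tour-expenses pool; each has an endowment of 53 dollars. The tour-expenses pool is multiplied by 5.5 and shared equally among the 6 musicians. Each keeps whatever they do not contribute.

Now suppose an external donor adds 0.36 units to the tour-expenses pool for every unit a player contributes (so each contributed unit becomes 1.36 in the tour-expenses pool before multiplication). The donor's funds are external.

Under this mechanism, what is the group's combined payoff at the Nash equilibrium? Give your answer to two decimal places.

Under the mechanism each unit contributed yields 5.5 × 1.36 / 6 = 1.2467 back to its contributor per unit of net cost, which exceeds 1, making full contribution the dominant choice for everyone.
So the Nash equilibrium is full contribution by all 6; the group earns 5.5 × 1.36 × 318 = 2378.64.

2378.64 dollars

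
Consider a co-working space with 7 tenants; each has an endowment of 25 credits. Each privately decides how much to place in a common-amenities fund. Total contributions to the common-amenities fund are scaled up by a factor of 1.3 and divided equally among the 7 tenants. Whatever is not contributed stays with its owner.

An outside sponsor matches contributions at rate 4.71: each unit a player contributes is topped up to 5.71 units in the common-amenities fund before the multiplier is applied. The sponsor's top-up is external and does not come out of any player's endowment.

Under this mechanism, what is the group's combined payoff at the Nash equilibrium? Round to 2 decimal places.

1299.03 credits

With the mechanism, a contributed unit returns 1.3 × 5.71 / 7 = 1.0604 per unit of net cost to the contributor — now above 1 — so contributing fully is weakly dominant for every player.
So the Nash equilibrium is full contribution by all 7; the group earns 1.3 × 5.71 × 175 = 1299.03.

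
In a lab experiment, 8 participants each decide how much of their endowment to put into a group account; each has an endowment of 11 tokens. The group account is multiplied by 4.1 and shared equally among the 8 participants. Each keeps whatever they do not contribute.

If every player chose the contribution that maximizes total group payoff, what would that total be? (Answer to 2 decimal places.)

360.80 tokens

Each contributed unit returns 4.100 to the group as a whole (0.5125 to each of 8 players), which exceeds 1, so the social optimum is full contribution: group total = 4.100 × 88 = 360.80.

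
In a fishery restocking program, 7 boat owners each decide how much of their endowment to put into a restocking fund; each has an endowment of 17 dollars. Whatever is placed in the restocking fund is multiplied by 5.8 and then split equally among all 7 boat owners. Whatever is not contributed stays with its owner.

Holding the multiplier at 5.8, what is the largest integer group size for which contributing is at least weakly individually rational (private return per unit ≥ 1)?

Private return per unit is 5.8/(group size), which is ≥ 1 whenever the group size is ≤ 5.8.
The largest such integer is 5.

5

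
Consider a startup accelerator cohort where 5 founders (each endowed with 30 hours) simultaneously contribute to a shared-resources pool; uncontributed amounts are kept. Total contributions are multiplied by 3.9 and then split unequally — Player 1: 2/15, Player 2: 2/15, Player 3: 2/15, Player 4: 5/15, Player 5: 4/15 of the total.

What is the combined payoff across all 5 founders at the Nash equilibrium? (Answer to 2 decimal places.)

Each unit j contributes comes back to j as 3.9 × (j's share), so j prefers to contribute only if that share exceeds 1/3.9 = 0.2564; otherwise keeping the unit dominates.
Player 4 and Player 5 are above the threshold, contributing 30 each; the remaining 3 contribute 0. Total contributed: 60.
The shared-resources pool pays out 3.9 × 60 = 234.00 in total (split across the unequal shares, but the aggregate is all that matters for the group sum).
The 3 free-riders keep 30 each, adding 90. Group total = 90 + 234.00 = 324.00.

324.00 hours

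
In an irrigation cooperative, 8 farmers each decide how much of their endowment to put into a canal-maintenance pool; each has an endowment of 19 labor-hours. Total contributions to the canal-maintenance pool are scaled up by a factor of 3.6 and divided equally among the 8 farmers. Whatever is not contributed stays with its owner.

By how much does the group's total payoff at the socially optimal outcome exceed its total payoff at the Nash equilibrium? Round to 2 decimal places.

Each contributed unit returns 3.6/8 = 0.4500 to its contributor — below 1 — so contributing 0 is dominant for every player. At the Nash equilibrium everyone keeps their 19, and the group total is 8 × 19 = 152.
Each contributed unit returns 3.600 to the group as a whole (0.4500 to each of 8 players), which exceeds 1, so the social optimum is full contribution: group total = 3.600 × 152 = 547.20.
Efficiency loss = 547.20 − 152 = 395.20.

395.20 labor-hours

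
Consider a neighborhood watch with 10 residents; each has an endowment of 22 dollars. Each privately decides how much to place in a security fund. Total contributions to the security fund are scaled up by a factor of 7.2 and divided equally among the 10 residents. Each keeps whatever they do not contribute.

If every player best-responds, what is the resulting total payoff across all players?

220.00 dollars

Each contributed unit returns 7.2/10 = 0.7200 to its contributor — below 1 — so contributing 0 is dominant for every player. At the Nash equilibrium everyone keeps their 22, and the group total is 10 × 22 = 220.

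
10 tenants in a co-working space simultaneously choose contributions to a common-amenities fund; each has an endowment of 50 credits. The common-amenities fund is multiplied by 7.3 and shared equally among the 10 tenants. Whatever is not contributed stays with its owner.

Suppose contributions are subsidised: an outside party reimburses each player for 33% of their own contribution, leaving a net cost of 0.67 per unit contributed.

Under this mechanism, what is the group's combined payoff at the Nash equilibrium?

The effective private return per unit is now (7.3/10) / 0.67 = 1.0896 > 1, so every player's dominant strategy flips to full contribution.
So the Nash equilibrium is full contribution by all 10; the group earns 10 × (50 × 0.33 + 7.3 × 50) = 3815.00.

3815.00 credits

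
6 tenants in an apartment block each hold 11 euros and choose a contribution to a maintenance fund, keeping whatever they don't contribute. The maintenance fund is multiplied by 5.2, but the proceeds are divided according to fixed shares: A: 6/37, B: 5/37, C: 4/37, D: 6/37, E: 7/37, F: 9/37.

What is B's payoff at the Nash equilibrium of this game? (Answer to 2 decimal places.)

18.73 euros

Player j's private return per contributed unit is 5.2 × (j's share). Contributing is weakly dominant for j when that share is at least 1/5.2 = 0.1923, and contributing 0 is dominant otherwise.
F alone (share 9/37) is above the threshold, contributing 11; the remaining 5 contribute 0. Total contributed: 11.
B keeps 11 and receives 5.2 × 11 × 5/37 = 7.73 from the maintenance fund, for a payoff of 18.73.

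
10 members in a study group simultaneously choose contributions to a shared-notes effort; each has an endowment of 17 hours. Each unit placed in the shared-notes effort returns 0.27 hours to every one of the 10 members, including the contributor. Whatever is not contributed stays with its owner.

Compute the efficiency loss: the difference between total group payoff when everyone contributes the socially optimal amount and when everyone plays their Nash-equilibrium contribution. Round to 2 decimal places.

289.00 hours

The private return per contributed unit is 0.27 < 1, so contributing 0 is dominant for every player. At the Nash equilibrium everyone keeps their 17, and the group total is 10 × 17 = 170.
Each contributed unit returns 2.700 to the group as a whole (0.27 to each of 10 players), which exceeds 1, so the social optimum is full contribution: group total = 2.700 × 170 = 459.00.
Efficiency loss = 459.00 − 170 = 289.00.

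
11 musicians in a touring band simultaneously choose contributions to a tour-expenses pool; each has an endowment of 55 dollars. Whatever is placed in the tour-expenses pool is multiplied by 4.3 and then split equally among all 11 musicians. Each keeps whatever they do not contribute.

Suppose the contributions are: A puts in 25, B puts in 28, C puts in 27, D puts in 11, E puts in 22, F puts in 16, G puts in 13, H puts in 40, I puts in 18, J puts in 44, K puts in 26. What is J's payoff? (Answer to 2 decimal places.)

Total contributed: 25 + 28 + 27 + 11 + 22 + 16 + 13 + 40 + 18 + 44 + 26 = 270.
Each receives 4.3 × 270 / 11 = 105.55 from the tour-expenses pool.
J keeps 55 − 44 = 11, so J's payoff is 11 + 105.55 = 116.55.

116.55 dollars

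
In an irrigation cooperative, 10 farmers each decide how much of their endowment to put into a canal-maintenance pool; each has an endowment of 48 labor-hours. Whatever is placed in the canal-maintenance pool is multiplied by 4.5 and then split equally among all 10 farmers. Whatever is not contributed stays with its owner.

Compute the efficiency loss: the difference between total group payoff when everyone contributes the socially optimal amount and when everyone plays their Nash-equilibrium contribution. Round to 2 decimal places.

1680.00 labor-hours

Each contributed unit returns 4.5/10 = 0.4500 to its contributor — below 1 — so contributing 0 is dominant for every player. At the Nash equilibrium everyone keeps their 48, and the group total is 10 × 48 = 480.
Each contributed unit returns 4.500 to the group as a whole (0.4500 to each of 10 players), which exceeds 1, so the social optimum is full contribution: group total = 4.500 × 480 = 2160.00.
Efficiency loss = 2160.00 − 480 = 1680.00.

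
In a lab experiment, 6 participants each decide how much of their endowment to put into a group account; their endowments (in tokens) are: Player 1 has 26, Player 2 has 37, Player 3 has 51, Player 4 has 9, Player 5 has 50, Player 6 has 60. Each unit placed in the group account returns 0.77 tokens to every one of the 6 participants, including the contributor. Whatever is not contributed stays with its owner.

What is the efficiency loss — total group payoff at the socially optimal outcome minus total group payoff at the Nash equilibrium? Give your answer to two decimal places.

The private return per contributed unit is 0.77 < 1 for everyone, so the Nash equilibrium is zero contribution and the group total is Σ E_j = 26 + 37 + 51 + 9 + 50 + 60 = 233.
Each contributed unit returns 4.620 to the group, so the social optimum is full contribution by everyone: group total = 4.620 × 233 = 1076.46.
Efficiency loss = (4.620 − 1) × 233 = 843.46.

843.46 tokens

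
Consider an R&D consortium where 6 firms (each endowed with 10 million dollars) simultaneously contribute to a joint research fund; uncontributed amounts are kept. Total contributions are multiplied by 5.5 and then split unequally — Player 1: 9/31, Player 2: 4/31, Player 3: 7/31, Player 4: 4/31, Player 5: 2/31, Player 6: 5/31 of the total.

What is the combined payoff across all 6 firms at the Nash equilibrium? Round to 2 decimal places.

150.00 million dollars

For player j, contributing a unit is worthwhile iff 5.5 × (j's share) ≥ 1, i.e. iff j's share is at least 0.1818.
Player 1 and Player 3 clear that bar, contributing 10 each; the remaining 4 contribute 0. Total contributed: 20.
The joint research fund pays out 5.5 × 20 = 110.00 in total (split across the unequal shares, but the aggregate is all that matters for the group sum).
The 4 free-riders keep 10 each, adding 40. Group total = 40 + 110.00 = 150.00.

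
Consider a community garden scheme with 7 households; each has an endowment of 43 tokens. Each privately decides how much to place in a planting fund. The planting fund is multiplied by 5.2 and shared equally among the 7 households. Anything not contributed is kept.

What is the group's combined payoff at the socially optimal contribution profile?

1565.20 tokens

Each contributed unit returns 5.200 to the group as a whole (0.7429 to each of 7 players), which exceeds 1, so the social optimum is full contribution: group total = 5.200 × 301 = 1565.20.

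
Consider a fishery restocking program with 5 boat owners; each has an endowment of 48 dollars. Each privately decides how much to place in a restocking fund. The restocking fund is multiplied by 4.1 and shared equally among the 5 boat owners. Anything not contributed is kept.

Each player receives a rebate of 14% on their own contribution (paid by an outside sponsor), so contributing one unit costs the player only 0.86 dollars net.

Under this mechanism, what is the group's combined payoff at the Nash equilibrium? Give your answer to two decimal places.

The effective private return is (4.1/5) / 0.86 = 0.9535, which is still under 1, so the mechanism doesn't change anyone's dominant strategy: zero contribution.
At the Nash equilibrium no one contributes; group total payoff = 5 × 48 = 240.

240.00 dollars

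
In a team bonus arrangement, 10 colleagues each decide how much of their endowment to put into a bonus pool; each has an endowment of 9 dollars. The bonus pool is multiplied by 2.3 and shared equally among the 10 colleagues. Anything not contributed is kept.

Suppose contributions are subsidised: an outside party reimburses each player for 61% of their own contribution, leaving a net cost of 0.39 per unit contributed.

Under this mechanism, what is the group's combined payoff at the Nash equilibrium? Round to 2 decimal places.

90.00 dollars

Even with the mechanism, each unit contributed returns only (2.3/10) / 0.39 = 0.5897 per unit of net cost, so contributing nothing is still dominant.
Everyone keeps their endowment and the group total is 10 × 9 = 90.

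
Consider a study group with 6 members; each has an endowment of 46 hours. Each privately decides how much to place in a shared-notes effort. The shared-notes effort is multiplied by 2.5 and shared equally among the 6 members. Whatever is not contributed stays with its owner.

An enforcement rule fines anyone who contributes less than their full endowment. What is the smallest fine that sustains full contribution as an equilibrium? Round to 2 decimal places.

Given the others contribute fully, the best deviation is to contribute 0 (any partial contribution still incurs the fine and gives up units whose private return 0.4167 is below 1).
Deviating from 46 to 0 saves 46 hours but forfeits the deviator's share of the drop in the shared-notes effort: 2.5/6 × 46 = 19.17.
So the deviation gain is 46 − 19.17 = 26.83, and the fine must be at least 26.83 hours to wipe it out.

26.83 hours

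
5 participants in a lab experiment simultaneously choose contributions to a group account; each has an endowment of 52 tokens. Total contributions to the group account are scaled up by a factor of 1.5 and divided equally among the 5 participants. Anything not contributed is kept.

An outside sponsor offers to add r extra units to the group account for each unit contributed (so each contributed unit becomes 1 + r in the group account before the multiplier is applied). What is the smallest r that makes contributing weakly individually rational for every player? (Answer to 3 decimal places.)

With matching at rate r, one contributed unit becomes (1 + r) in the group account and returns 1.5 × (1 + r) / 5 to the contributor.
Setting this equal to 1: 1 + r = 5/1.5 = 3.3333.
So the minimum matching rate is r = 3.3333 − 1 = 2.333.

2.333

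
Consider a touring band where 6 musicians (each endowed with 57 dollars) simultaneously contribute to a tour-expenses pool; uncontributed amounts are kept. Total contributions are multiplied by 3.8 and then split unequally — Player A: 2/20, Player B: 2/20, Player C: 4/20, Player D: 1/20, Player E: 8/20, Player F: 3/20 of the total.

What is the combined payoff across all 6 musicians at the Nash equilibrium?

501.60 dollars

For player j, contributing a unit is worthwhile iff 3.8 × (j's share) ≥ 1, i.e. iff j's share is at least 0.2632.
Only Player E (8/20) clears that bar, contributing 57; the remaining 5 contribute 0. Total contributed: 57.
The tour-expenses pool pays out 3.8 × 57 = 216.60 in total (split across the unequal shares, but the aggregate is all that matters for the group sum).
The 5 free-riders keep 57 each, adding 285. Group total = 285 + 216.60 = 501.60.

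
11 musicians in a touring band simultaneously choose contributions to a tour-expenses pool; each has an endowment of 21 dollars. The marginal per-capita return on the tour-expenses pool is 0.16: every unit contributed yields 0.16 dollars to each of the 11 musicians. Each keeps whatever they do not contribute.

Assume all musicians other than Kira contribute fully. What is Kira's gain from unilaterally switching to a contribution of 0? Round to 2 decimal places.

Switching from a contribution of 21 to 0 lets Kira keep an extra 21 dollars, but lowers the tour-expenses pool by 21, which costs Kira their own share of that drop: 0.16 × 21 = 3.36.
Net gain = 21 − 3.36 = 17.64. The private return per contributed unit (0.16) is below 1, so free-riding is indeed the best response regardless of what the others do.

17.64 dollars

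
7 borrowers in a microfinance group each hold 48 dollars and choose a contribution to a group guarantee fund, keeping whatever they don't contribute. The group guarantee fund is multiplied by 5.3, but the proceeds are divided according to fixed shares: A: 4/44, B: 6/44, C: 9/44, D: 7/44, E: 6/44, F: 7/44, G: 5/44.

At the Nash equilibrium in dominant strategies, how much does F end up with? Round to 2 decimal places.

For player j, contributing a unit is worthwhile iff 5.3 × (j's share) ≥ 1, i.e. iff j's share is at least 0.1887.
The only share above 0.1887 is C's 9/44, contributing 48; the remaining 6 contribute 0. Total contributed: 48.
F keeps 48 and receives 5.3 × 48 × 7/44 = 40.47 from the group guarantee fund, for a payoff of 88.47.

88.47 dollars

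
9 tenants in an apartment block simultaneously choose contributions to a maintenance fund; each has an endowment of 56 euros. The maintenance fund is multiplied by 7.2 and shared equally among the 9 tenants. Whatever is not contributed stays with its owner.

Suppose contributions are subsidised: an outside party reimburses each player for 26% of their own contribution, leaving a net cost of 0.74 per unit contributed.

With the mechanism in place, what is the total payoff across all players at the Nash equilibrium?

3759.84 euros

The effective private return per unit is now (7.2/9) / 0.74 = 1.0811 > 1, so every player's dominant strategy flips to full contribution.
At the Nash equilibrium everyone contributes 56. Group total payoff = 9 × (56 × 0.26 + 7.2 × 56) = 3759.84.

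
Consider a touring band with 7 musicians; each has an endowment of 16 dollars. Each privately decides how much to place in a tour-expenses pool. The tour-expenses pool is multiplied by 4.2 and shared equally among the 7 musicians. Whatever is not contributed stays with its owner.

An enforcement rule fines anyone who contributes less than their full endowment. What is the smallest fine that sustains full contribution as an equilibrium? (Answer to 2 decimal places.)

6.40 dollars

Given the others contribute fully, the best deviation is to contribute 0 (any partial contribution still incurs the fine and gives up units whose private return 0.6000 is below 1).
Deviating from 16 to 0 saves 16 dollars but forfeits the deviator's share of the drop in the tour-expenses pool: 4.2/7 × 16 = 9.60.
So the deviation gain is 16 − 9.60 = 6.40, and the fine must be at least 6.40 dollars to wipe it out.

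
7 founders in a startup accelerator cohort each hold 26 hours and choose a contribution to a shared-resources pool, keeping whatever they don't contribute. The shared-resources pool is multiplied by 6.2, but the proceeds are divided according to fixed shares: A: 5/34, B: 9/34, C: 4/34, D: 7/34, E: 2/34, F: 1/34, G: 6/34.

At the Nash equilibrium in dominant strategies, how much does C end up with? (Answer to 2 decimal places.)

Each unit j contributes comes back to j as 6.2 × (j's share), so j prefers to contribute only if that share exceeds 1/6.2 = 0.1613; otherwise keeping the unit dominates.
The shares above 0.1613 belong to B, D and G, contributing 26 each; the remaining 4 contribute 0. Total contributed: 78.
C keeps 26 and receives 6.2 × 78 × 4/34 = 56.89 from the shared-resources pool, for a payoff of 82.89.

82.89 hours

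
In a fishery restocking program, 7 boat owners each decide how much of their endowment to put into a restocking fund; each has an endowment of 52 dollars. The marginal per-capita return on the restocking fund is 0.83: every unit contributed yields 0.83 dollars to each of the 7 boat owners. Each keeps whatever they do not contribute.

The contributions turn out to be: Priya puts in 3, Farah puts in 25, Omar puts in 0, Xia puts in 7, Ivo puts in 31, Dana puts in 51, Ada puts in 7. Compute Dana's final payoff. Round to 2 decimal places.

Total contributed: 3 + 25 + 0 + 7 + 31 + 51 + 7 = 124.
Each receives 0.83 × 124 = 102.92 from the restocking fund.
Dana keeps 52 − 51 = 1, so Dana's payoff is 1 + 102.92 = 103.92.

103.92 dollars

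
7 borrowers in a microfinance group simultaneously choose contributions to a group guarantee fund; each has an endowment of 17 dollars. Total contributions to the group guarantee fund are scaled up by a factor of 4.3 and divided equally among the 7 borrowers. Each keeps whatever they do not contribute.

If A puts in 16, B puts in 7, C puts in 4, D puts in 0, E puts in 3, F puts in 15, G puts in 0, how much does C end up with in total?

Total contributed: 16 + 7 + 4 + 0 + 3 + 15 + 0 = 45.
Each receives 4.3 × 45 / 7 = 27.64 from the group guarantee fund.
C keeps 17 − 4 = 13, so C's payoff is 13 + 27.64 = 40.64.

40.64 dollars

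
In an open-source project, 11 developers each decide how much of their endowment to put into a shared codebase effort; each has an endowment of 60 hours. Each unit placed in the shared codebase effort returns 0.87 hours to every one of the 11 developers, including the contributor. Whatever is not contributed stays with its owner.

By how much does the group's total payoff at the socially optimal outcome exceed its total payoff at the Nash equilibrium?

The private return per contributed unit is 0.87 < 1, so contributing 0 is dominant for every player. At the Nash equilibrium everyone keeps their 60, and the group total is 11 × 60 = 660.
Each contributed unit returns 9.570 to the group as a whole (0.87 to each of 11 players), which exceeds 1, so the social optimum is full contribution: group total = 9.570 × 660 = 6316.20.
Efficiency loss = 6316.20 − 660 = 5656.20.

5656.20 hours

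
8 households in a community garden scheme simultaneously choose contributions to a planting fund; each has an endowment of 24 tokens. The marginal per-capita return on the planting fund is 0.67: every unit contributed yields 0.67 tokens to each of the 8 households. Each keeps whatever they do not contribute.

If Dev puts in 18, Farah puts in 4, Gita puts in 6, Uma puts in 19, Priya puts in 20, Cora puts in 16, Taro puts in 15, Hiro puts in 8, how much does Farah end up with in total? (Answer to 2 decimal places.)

91.02 tokens

Total contributed: 18 + 4 + 6 + 19 + 20 + 16 + 15 + 8 = 106.
Each receives 0.67 × 106 = 71.02 from the planting fund.
Farah keeps 24 − 4 = 20, so Farah's payoff is 20 + 71.02 = 91.02.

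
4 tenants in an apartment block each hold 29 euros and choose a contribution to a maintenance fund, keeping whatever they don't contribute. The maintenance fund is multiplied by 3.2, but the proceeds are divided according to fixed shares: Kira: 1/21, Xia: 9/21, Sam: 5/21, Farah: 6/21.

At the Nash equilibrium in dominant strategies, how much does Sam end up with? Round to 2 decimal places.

51.10 euros

A player with share s gets back 3.2·s per unit contributed, so full contribution is dominant for anyone with s > 1/3.2 = 0.3125 and zero contribution is dominant for anyone below.
Xia alone (share 9/21) is above the threshold, contributing 29; the remaining 3 contribute 0. Total contributed: 29.
Sam keeps 29 and receives 3.2 × 29 × 5/21 = 22.10 from the maintenance fund, for a payoff of 51.10.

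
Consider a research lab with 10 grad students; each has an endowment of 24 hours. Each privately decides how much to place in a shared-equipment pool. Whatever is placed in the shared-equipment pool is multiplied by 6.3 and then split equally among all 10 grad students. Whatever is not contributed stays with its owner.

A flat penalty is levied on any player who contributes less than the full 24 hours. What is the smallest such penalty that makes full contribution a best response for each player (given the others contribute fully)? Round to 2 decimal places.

8.88 hours

Given the others contribute fully, the best deviation is to contribute 0 (any partial contribution still incurs the fine and gives up units whose private return 0.6300 is below 1).
Deviating from 24 to 0 saves 24 hours but forfeits the deviator's share of the drop in the shared-equipment pool: 6.3/10 × 24 = 15.12.
So the deviation gain is 24 − 15.12 = 8.88, and the fine must be at least 8.88 hours to wipe it out.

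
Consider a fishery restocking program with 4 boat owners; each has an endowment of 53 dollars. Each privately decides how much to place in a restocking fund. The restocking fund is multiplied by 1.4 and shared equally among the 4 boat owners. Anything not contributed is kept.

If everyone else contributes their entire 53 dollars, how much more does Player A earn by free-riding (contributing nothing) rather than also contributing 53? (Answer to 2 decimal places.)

Switching from a contribution of 53 to 0 lets Player A keep an extra 53 dollars, but lowers the restocking fund by 53, which costs Player A their own share of that drop: 1.4/4 × 53 = 18.55.
Net gain = 53 − 18.55 = 34.45. The private return per contributed unit (0.3500) is below 1, so free-riding is indeed the best response regardless of what the others do.

34.45 dollars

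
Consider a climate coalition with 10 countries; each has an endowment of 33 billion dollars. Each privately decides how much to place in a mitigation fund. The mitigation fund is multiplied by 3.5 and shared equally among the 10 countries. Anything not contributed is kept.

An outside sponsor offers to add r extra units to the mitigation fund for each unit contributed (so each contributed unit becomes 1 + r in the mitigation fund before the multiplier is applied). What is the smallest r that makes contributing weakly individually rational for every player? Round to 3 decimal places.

1.857

With matching at rate r, one contributed unit becomes (1 + r) in the mitigation fund and returns 3.5 × (1 + r) / 10 to the contributor.
Setting this equal to 1: 1 + r = 10/3.5 = 2.8571.
So the minimum matching rate is r = 2.8571 − 1 = 1.857.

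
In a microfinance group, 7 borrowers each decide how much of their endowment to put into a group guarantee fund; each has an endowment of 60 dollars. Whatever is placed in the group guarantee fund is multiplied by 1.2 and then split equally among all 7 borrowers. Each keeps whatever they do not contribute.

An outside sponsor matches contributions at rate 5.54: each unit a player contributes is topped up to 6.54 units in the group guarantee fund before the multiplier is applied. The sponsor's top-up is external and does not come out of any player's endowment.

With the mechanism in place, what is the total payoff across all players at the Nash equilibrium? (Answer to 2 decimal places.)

With the mechanism, a contributed unit returns 1.2 × 6.54 / 7 = 1.1211 per unit of net cost to the contributor — now above 1 — so contributing fully is weakly dominant for every player.
At the Nash equilibrium everyone contributes 60. Group total payoff = 1.2 × 6.54 × 420 = 3296.16.

3296.16 dollars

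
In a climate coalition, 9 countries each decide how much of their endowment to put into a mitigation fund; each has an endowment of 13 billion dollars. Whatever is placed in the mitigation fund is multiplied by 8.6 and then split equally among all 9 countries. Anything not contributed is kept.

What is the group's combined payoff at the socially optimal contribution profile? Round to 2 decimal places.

Each contributed unit returns 8.600 to the group as a whole (0.9556 to each of 9 players), which exceeds 1, so the social optimum is full contribution: group total = 8.600 × 117 = 1006.20.

1006.20 billion dollars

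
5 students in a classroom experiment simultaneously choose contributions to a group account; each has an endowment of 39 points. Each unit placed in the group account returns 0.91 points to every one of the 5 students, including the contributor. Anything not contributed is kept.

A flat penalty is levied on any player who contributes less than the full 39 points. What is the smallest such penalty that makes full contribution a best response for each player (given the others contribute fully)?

Given the others contribute fully, the best deviation is to contribute 0 (any partial contribution still incurs the fine and gives up units whose private return 0.91 is below 1).
Deviating from 39 to 0 saves 39 points but forfeits the deviator's share of the drop in the group account: 0.91 × 39 = 35.49.
So the deviation gain is 39 − 35.49 = 3.51, and the fine must be at least 3.51 points to wipe it out.

3.51 points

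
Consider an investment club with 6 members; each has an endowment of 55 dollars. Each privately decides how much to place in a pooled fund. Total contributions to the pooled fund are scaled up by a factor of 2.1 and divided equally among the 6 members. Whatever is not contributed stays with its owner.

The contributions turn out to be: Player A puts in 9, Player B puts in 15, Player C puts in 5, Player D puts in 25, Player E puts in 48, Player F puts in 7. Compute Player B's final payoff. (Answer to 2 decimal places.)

78.15 dollars

Total contributed: 9 + 15 + 5 + 25 + 48 + 7 = 109.
Each receives 2.1 × 109 / 6 = 38.15 from the pooled fund.
Player B keeps 55 − 15 = 40, so Player B's payoff is 40 + 38.15 = 78.15.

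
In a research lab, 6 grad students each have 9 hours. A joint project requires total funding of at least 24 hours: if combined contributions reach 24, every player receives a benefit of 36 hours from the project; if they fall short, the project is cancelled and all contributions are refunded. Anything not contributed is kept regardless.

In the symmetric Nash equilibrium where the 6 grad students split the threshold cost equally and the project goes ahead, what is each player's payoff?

41 hours

Equal share of the threshold: 24/6 = 4.
At this profile no one gains by cutting their contribution: any cut drops the total below 24, the project is cancelled, contributions are refunded, and the deviator ends with 9, which is less than 9 − 4 + 36 = 41. Contributing more than 4 just wastes the excess. So contributing exactly 4 is a best response.
Each player's payoff: 9 − 4 + 36 = 41.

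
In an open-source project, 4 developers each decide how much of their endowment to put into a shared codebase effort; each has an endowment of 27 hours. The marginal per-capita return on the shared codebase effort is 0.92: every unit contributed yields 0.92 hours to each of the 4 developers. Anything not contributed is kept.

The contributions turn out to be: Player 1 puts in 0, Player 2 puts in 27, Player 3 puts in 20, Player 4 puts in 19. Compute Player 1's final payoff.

Total contributed: 0 + 27 + 20 + 19 = 66.
Each receives 0.92 × 66 = 60.72 from the shared codebase effort.
Player 1 keeps 27 − 0 = 27, so Player 1's payoff is 27 + 60.72 = 87.72.

87.72 hours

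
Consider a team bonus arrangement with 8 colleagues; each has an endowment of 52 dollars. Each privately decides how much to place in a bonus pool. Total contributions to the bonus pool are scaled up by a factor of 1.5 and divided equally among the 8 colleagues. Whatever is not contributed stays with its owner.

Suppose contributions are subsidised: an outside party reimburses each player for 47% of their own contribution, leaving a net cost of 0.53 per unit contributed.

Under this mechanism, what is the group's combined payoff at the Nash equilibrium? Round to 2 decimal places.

With the mechanism, a contributed unit returns (1.5/8) / 0.53 = 0.3538 per unit of net cost — still below 1 — so contributing 0 remains dominant for every player.
At the Nash equilibrium no one contributes; group total payoff = 8 × 52 = 416.

416.00 dollars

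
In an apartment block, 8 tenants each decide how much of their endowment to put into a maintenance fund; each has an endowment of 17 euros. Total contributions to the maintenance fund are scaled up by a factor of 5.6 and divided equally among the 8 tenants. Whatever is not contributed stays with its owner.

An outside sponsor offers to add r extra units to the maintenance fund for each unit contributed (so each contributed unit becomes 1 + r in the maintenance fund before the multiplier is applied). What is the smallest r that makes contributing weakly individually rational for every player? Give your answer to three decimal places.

With matching at rate r, one contributed unit becomes (1 + r) in the maintenance fund and returns 5.6 × (1 + r) / 8 to the contributor.
Setting this equal to 1: 1 + r = 8/5.6 = 1.4286.
So the minimum matching rate is r = 1.4286 − 1 = 0.429.

0.429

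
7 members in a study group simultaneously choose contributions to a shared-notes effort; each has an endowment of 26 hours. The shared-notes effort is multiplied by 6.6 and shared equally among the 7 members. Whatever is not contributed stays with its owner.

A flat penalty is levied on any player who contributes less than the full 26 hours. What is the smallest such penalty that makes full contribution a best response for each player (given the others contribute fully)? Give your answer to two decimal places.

1.49 hours

Given the others contribute fully, the best deviation is to contribute 0 (any partial contribution still incurs the fine and gives up units whose private return 0.9429 is below 1).
Deviating from 26 to 0 saves 26 hours but forfeits the deviator's share of the drop in the shared-notes effort: 6.6/7 × 26 = 24.51.
So the deviation gain is 26 − 24.51 = 1.49, and the fine must be at least 1.49 hours to wipe it out.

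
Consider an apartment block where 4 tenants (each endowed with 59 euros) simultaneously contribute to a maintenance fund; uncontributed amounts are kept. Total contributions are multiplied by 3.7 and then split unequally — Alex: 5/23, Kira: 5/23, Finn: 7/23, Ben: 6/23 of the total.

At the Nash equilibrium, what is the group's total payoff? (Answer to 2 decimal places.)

395.30 euros

Player j's private return per contributed unit is 3.7 × (j's share). Contributing is weakly dominant for j when that share is at least 1/3.7 = 0.2703, and contributing 0 is dominant otherwise.
Only Finn (7/23) clears that bar, contributing 59; the remaining 3 contribute 0. Total contributed: 59.
The maintenance fund pays out 3.7 × 59 = 218.30 in total (split across the unequal shares, but the aggregate is all that matters for the group sum).
The 3 free-riders keep 59 each, adding 177. Group total = 177 + 218.30 = 395.30.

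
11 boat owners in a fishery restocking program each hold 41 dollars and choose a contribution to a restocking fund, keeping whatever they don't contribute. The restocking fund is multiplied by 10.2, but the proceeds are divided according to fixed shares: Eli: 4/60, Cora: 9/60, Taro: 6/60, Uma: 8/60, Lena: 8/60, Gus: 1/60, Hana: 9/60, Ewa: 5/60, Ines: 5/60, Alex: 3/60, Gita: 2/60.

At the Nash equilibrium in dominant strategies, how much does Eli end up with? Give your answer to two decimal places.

Each unit j contributes comes back to j as 10.2 × (j's share), so j prefers to contribute only if that share exceeds 1/10.2 = 0.0980; otherwise keeping the unit dominates.
Cora, Taro, Uma, Lena and Hana clear that bar, contributing 41 each; the remaining 6 contribute 0. Total contributed: 205.
Eli keeps 41 and receives 10.2 × 205 × 4/60 = 139.40 from the restocking fund, for a payoff of 180.40.

180.40 dollars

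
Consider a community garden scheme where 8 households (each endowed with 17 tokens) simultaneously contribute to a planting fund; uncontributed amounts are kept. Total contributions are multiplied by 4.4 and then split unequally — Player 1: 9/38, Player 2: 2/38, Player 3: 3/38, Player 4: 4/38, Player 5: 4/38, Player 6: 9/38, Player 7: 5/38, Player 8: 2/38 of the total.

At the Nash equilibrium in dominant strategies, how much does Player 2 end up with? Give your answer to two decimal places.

24.87 tokens

Player j's private return per contributed unit is 4.4 × (j's share). Contributing is weakly dominant for j when that share is at least 1/4.4 = 0.2273, and contributing 0 is dominant otherwise.
Player 1 and Player 6 are above the threshold, contributing 17 each; the remaining 6 contribute 0. Total contributed: 34.
Player 2 keeps 17 and receives 4.4 × 34 × 2/38 = 7.87 from the planting fund, for a payoff of 24.87.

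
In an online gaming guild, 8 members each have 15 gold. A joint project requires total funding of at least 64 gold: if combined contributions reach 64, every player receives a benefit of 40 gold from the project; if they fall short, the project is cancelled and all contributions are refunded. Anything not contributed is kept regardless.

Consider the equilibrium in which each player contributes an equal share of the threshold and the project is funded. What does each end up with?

Equal share of the threshold: 64/8 = 8.
At this profile no one gains by cutting their contribution: any cut drops the total below 64, the project is cancelled, contributions are refunded, and the deviator ends with 15, which is less than 15 − 8 + 40 = 47. Contributing more than 8 just wastes the excess. So contributing exactly 8 is a best response.
Each player's payoff: 15 − 8 + 40 = 47.

47 gold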